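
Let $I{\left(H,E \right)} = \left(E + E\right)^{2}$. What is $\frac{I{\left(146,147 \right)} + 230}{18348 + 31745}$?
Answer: $\frac{86666}{50093} \approx 1.7301$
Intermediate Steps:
$I{\left(H,E \right)} = 4 E^{2}$ ($I{\left(H,E \right)} = \left(2 E\right)^{2} = 4 E^{2}$)
$\frac{I{\left(146,147 \right)} + 230}{18348 + 31745} = \frac{4 \cdot 147^{2} + 230}{18348 + 31745} = \frac{4 \cdot 21609 + 230}{50093} = \left(86436 + 230\right) \frac{1}{50093} = 86666 \cdot \frac{1}{50093} = \frac{86666}{50093}$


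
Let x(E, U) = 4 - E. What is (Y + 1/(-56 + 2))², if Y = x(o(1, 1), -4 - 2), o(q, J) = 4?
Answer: 1/2916 ≈ 0.00034294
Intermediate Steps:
Y = 0 (Y = 4 - 1*4 = 4 - 4 = 0)
(Y + 1/(-56 + 2))² = (0 + 1/(-56 + 2))² = (0 + 1/(-54))² = (0 - 1/54)² = (-1/54)² = 1/2916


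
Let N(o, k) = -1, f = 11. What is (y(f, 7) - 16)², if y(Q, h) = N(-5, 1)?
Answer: 289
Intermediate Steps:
y(Q, h) = -1
(y(f, 7) - 16)² = (-1 - 16)² = (-17)² = 289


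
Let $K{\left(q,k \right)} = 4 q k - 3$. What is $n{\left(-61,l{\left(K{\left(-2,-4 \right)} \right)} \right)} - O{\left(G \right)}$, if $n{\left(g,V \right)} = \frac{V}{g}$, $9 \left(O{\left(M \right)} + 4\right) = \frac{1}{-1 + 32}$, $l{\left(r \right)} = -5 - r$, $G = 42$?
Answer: $\frac{77501}{17019} \approx 4.5538$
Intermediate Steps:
$K{\left(q,k \right)} = -3 + 4 k q$ ($K{\left(q,k \right)} = 4 k q - 3 = -3 + 4 k q$)
$O{\left(M \right)} = - \frac{1115}{279}$ ($O{\left(M \right)} = -4 + \frac{1}{9 \left(-1 + 32\right)} = -4 + \frac{1}{9 \cdot 31} = -4 + \frac{1}{9} \cdot \frac{1}{31} = -4 + \frac{1}{279} = - \frac{1115}{279}$)
$n{\left(-61,l{\left(K{\left(-2,-4 \right)} \right)} \right)} - O{\left(G \right)} = \frac{-5 - \left(-3 + 4 \left(-4\right) \left(-2\right)\right)}{-61} - - \frac{1115}{279} = \left(-5 - \left(-3 + 32\right)\right) \left(- \frac{1}{61}\right) + \frac{1115}{279} = \left(-5 - 29\right) \left(- \frac{1}{61}\right) + \frac{1115}{279} = \left(-34\right) \left(- \frac{1}{61}\right) + \frac{1115}{279} = \frac{34}{61} + \frac{1115}{279} = \frac{77501}{17019}$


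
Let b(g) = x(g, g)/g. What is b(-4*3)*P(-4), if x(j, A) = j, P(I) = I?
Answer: -4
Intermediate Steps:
b(g) = 1 (b(g) = g/g = 1)
b(-4*3)*P(-4) = 1*(-4) = -4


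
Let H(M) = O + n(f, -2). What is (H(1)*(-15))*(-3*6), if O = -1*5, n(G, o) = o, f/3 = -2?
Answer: -1890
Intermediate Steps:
f = -6 (f = 3*(-2) = -6)
O = -5
H(M) = -7 (H(M) = -5 - 2 = -7)
(H(1)*(-15))*(-3*6) = (-7*(-15))*(-3*6) = 105*(-18) = -1890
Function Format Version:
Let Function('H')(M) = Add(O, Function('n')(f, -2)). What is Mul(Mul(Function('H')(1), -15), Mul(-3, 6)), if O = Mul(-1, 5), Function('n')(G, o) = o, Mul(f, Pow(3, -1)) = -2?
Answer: -1890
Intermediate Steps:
f = -6 (f = Mul(3, -2) = -6)
O = -5
Function('H')(M) = -7 (Function('H')(M) = Add(-5, -2) = -7)
Mul(Mul(Function('H')(1), -15), Mul(-3, 6)) = Mul(Mul(-7, -15), Mul(-3, 6)) = Mul(105, -18) = -1890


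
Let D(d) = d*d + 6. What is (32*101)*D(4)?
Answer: 71104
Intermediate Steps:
D(d) = 6 + d² (D(d) = d² + 6 = 6 + d²)
(32*101)*D(4) = (32*101)*(6 + 4²) = 3232*(6 + 16) = 3232*22 = 71104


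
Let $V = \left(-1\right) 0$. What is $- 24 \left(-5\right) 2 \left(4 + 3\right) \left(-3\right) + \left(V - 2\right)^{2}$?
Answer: $-5036$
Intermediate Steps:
$V = 0$
$- 24 \left(-5\right) 2 \left(4 + 3\right) \left(-3\right) + \left(V - 2\right)^{2} = - 24 \left(-5\right) 2 \left(4 + 3\right) \left(-3\right) + \left(0 - 2\right)^{2} = - 24 \left(- 10 \cdot 7 \left(-3\right)\right) + \left(-2\right)^{2} = - 24 \left(\left(-10\right) \left(-21\right)\right) + 4 = \left(-24\right) 210 + 4 = -5040 + 4 = -5036$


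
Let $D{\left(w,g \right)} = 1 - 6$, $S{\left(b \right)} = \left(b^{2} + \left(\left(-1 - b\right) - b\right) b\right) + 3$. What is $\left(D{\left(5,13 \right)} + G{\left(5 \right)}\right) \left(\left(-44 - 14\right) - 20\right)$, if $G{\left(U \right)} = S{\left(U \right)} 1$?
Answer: $2496$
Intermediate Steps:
$S{\left(b \right)} = 3 + b^{2} + b \left(-1 - 2 b\right)$ ($S{\left(b \right)} = \left(b^{2} + \left(-1 - 2 b\right) b\right) + 3 = \left(b^{2} + b \left(-1 - 2 b\right)\right) + 3 = 3 + b^{2} + b \left(-1 - 2 b\right)$)
$G{\left(U \right)} = 3 - U - U^{2}$ ($G{\left(U \right)} = \left(3 - U - U^{2}\right) 1 = 3 - U - U^{2}$)
$D{\left(w,g \right)} = -5$ ($D{\left(w,g \right)} = 1 - 6 = -5$)
$\left(D{\left(5,13 \right)} + G{\left(5 \right)}\right) \left(\left(-44 - 14\right) - 20\right) = \left(-5 - 27\right) \left(\left(-44 - 14\right) - 20\right) = \left(-5 - 27\right) \left(-58 - 20\right) = \left(-5 - 27\right) \left(-78\right) = \left(-32\right) \left(-78\right) = 2496$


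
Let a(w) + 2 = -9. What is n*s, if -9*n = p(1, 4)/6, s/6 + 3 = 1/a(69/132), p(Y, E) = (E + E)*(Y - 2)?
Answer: -272/99 ≈ -2.7475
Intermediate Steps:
a(w) = -11 (a(w) = -2 - 9 = -11)
p(Y, E) = 2*E*(-2 + Y) (p(Y, E) = (2*E)*(-2 + Y) = 2*E*(-2 + Y))
s = -204/11 (s = -18 + 6/(-11) = -18 + 6*(-1/11) = -18 - 6/11 = -204/11 ≈ -18.545)
n = 4/27 (n = -2*4*(-2 + 1)/(9*6) = -2*4*(-1)/(9*6) = -(-8)/(9*6) = -⅑*(-4/3) = 4/27 ≈ 0.14815)
n*s = (4/27)*(-204/11) = -272/99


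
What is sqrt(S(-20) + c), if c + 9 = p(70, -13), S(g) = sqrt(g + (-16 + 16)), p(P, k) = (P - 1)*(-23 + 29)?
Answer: sqrt(405 + 2*I*sqrt(5)) ≈ 20.125 + 0.1111*I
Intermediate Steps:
p(P, k) = -6 + 6*P (p(P, k) = (-1 + P)*6 = -6 + 6*P)
S(g) = sqrt(g) (S(g) = sqrt(g + 0) = sqrt(g))
c = 405 (c = -9 + (-6 + 6*70) = -9 + (-6 + 420) = -9 + 414 = 405)
sqrt(S(-20) + c) = sqrt(sqrt(-20) + 405) = sqrt(2*I*sqrt(5) + 405) = sqrt(405 + 2*I*sqrt(5))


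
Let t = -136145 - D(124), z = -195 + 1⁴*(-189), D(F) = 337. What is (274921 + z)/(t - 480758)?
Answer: -274537/617240 ≈ -0.44478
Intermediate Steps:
z = -384 (z = -195 + 1*(-189) = -195 - 189 = -384)
t = -136482 (t = -136145 - 1*337 = -136145 - 337 = -136482)
(274921 + z)/(t - 480758) = (274921 - 384)/(-136482 - 480758) = 274537/(-617240) = 274537*(-1/617240) = -274537/617240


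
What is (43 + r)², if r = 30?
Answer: 5329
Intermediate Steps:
(43 + r)² = (43 + 30)² = 73² = 5329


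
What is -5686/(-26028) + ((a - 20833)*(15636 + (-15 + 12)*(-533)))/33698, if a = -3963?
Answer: -2780777501713/219272886 ≈ -12682.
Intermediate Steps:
-5686/(-26028) + ((a - 20833)*(15636 + (-15 + 12)*(-533)))/33698 = -5686/(-26028) + ((-3963 - 20833)*(15636 + (-15 + 12)*(-533)))/33698 = -5686*(-1/26028) - 24796*(15636 - 3*(-533))*(1/33698) = 2843/13014 - 24796*(15636 + 1599)*(1/33698) = 2843/13014 - 24796*17235*(1/33698) = 2843/13014 - 427359060*1/33698 = 2843/13014 - 213679530/16849 = -2780777501713/219272886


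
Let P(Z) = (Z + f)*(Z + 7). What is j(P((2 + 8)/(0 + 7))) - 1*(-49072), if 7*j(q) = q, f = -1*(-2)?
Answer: 16833112/343 ≈ 49076.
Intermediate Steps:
f = 2
P(Z) = (2 + Z)*(7 + Z) (P(Z) = (Z + 2)*(Z + 7) = (2 + Z)*(7 + Z))
j(q) = q/7
j(P((2 + 8)/(0 + 7))) - 1*(-49072) = (14 + ((2 + 8)/(0 + 7))**2 + 9*((2 + 8)/(0 + 7)))/7 - 1*(-49072) = (14 + (10/7)**2 + 9*(10/7))/7 + 49072 = (14 + 100/49 + 90/7)/7 + 49072 = (1/7)*(1416/49) + 49072 = 1416/343 + 49072 = 16833112/343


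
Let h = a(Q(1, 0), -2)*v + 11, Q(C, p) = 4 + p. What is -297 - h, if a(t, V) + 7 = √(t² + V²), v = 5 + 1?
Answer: -266 - 12*√5 ≈ -292.83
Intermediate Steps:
v = 6
a(t, V) = -7 + √(V² + t²) (a(t, V) = -7 + √(t² + V²) = -7 + √(V² + t²))
h = -31 + 12*√5 (h = (-7 + √((-2)² + (4 + 0)²))*6 + 11 = (-7 + √(4 + 4²))*6 + 11 = (-7 + √(4 + 16))*6 + 11 = (-7 + √20)*6 + 11 = (-7 + 2*√5)*6 + 11 = (-42 + 12*√5) + 11 = -31 + 12*√5 ≈ -4.1672)
-297 - h = -297 - (-31 + 12*√5) = -297 + (31 - 12*√5) = -266 - 12*√5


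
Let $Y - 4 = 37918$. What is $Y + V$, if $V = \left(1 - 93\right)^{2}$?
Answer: $46386$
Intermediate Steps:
$Y = 37922$ ($Y = 4 + 37918 = 37922$)
$V = 8464$ ($V = \left(-92\right)^{2} = 8464$)
$Y + V = 37922 + 8464 = 46386$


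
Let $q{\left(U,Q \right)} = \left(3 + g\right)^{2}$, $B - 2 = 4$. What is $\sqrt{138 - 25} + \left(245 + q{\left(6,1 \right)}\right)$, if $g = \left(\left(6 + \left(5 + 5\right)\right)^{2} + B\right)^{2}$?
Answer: $4712410854 + \sqrt{113} \approx 4.7124 \cdot 10^{9}$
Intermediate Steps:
$B = 6$ ($B = 2 + 4 = 6$)
$g = 68644$ ($g = \left(\left(6 + \left(5 + 5\right)\right)^{2} + 6\right)^{2} = \left(\left(6 + 10\right)^{2} + 6\right)^{2} = \left(16^{2} + 6\right)^{2} = \left(256 + 6\right)^{2} = 262^{2} = 68644$)
$q{\left(U,Q \right)} = 4712410609$ ($q{\left(U,Q \right)} = \left(3 + 68644\right)^{2} = 68647^{2} = 4712410609$)
$\sqrt{138 - 25} + \left(245 + q{\left(6,1 \right)}\right) = \sqrt{138 - 25} + \left(245 + 4712410609\right) = \sqrt{113} + 4712410854 = 4712410854 + \sqrt{113}$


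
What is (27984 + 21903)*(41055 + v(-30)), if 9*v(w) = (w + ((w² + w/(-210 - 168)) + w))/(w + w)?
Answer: 1548313080805/756 ≈ 2.0480e+9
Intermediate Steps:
v(w) = (w² + 755*w/378)/(18*w) (v(w) = ((w + ((w² + w/(-210 - 168)) + w))/(w + w))/9 = ((w + ((w² + w/(-378)) + w))/((2*w)))/9 = ((w + ((w² - w/378) + w))*(1/(2*w)))/9 = ((w + (w² + 377*w/378))*(1/(2*w)))/9 = ((w² + 755*w/378)*(1/(2*w)))/9 = ((w² + 755*w/378)/(2*w))/9 = (w² + 755*w/378)/(18*w))
(27984 + 21903)*(41055 + v(-30)) = (27984 + 21903)*(41055 + (755/6804 + (1/18)*(-30))) = 49887*(41055 + (755/6804 - 5/3)) = 49887*(41055 - 10585/6804) = 49887*(279327635/6804) = 1548313080805/756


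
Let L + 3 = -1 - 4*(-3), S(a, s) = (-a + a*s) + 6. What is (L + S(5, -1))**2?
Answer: 16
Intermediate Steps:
S(a, s) = 6 - a + a*s
L = 8 (L = -3 + (-1 - 4*(-3)) = -3 + (-1 + 12) = -3 + 11 = 8)
(L + S(5, -1))**2 = (8 + (6 - 1*5 + 5*(-1)))**2 = (8 + (6 - 5 - 5))**2 = (8 - 4)**2 = 4**2 = 16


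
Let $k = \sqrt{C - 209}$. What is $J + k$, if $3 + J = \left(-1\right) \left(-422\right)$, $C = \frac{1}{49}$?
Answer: $419 + \frac{32 i \sqrt{10}}{7} \approx 419.0 + 14.456 i$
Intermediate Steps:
$C = \frac{1}{49} \approx 0.020408$
$J = 419$ ($J = -3 - -422 = -3 + 422 = 419$)
$k = \frac{32 i \sqrt{10}}{7}$ ($k = \sqrt{\frac{1}{49} - 209} = \sqrt{- \frac{10240}{49}} = \frac{32 i \sqrt{10}}{7} \approx 14.456 i$)
$J + k = 419 + \frac{32 i \sqrt{10}}{7}$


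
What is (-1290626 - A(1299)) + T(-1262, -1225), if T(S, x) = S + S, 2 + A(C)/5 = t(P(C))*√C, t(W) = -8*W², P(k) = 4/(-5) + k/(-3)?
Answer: -1293140 + 37636488*√1299/5 ≈ 2.7000e+8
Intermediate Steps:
P(k) = -⅘ - k/3 (P(k) = 4*(-⅕) + k*(-⅓) = -⅘ - k/3)
A(C) = -10 - 40*√C*(-⅘ - C/3)² (A(C) = -10 + 5*((-8*(-⅘ - C/3)²)*√C) = -10 + 5*(-8*√C*(-⅘ - C/3)²) = -10 - 40*√C*(-⅘ - C/3)²)
T(S, x) = 2*S
(-1290626 - A(1299)) + T(-1262, -1225) = (-1290626 - (-10 - 8*√1299*(12 + 5*1299)²/45)) + 2*(-1262) = (-1290626 - (-10 - 8*√1299*(12 + 6495)²/45)) - 2524 = (-1290626 - (-10 - 8/45*√1299*6507²)) - 2524 = (-1290626 - (-10 - 8/45*√1299*42341049)) - 2524 = (-1290626 - (-10 - 37636488*√1299/5)) - 2524 = (-1290626 + (10 + 37636488*√1299/5)) - 2524 = (-1290616 + 37636488*√1299/5) - 2524 = -1293140 + 37636488*√1299/5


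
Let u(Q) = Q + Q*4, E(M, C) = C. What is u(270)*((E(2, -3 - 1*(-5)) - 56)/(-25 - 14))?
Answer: 24300/13 ≈ 1869.2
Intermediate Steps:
u(Q) = 5*Q (u(Q) = Q + 4*Q = 5*Q)
u(270)*((E(2, -3 - 1*(-5)) - 56)/(-25 - 14)) = (5*270)*(((-3 - 1*(-5)) - 56)/(-25 - 14)) = 1350*(((-3 + 5) - 56)/(-39)) = 1350*((2 - 56)*(-1/39)) = 1350*(-54*(-1/39)) = 1350*(18/13) = 24300/13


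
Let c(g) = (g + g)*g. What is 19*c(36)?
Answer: 49248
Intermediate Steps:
c(g) = 2*g**2 (c(g) = (2*g)*g = 2*g**2)
19*c(36) = 19*(2*36**2) = 19*(2*1296) = 19*2592 = 49248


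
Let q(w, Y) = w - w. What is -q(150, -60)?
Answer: 0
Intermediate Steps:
q(w, Y) = 0
-q(150, -60) = -1*0 = 0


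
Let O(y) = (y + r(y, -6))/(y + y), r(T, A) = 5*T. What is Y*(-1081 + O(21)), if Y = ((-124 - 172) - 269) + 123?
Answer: 476476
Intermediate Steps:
Y = -442 (Y = (-296 - 269) + 123 = -565 + 123 = -442)
O(y) = 3 (O(y) = (y + 5*y)/(y + y) = (6*y)/((2*y)) = (6*y)*(1/(2*y)) = 3)
Y*(-1081 + O(21)) = -442*(-1081 + 3) = -442*(-1078) = 476476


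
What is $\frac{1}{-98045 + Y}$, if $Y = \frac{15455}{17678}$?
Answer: $- \frac{17678}{1733224055} \approx -1.0199 \cdot 10^{-5}$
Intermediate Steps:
$Y = \frac{15455}{17678}$ ($Y = 15455 \cdot \frac{1}{17678} = \frac{15455}{17678} \approx 0.87425$)
$\frac{1}{-98045 + Y} = \frac{1}{-98045 + \frac{15455}{17678}} = \frac{1}{- \frac{1733224055}{17678}} = - \frac{17678}{1733224055}$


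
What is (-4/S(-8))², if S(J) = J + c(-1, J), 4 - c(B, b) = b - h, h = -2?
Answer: 4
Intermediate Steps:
c(B, b) = 2 - b (c(B, b) = 4 - (b - 1*(-2)) = 4 - (b + 2) = 4 - (2 + b) = 4 + (-2 - b) = 2 - b)
S(J) = 2 (S(J) = J + (2 - J) = 2)
(-4/S(-8))² = (-4/2)² = (-4*½)² = (-2)² = 4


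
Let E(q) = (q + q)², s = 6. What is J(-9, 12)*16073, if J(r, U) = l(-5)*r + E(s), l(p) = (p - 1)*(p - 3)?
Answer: -4629024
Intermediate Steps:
E(q) = 4*q² (E(q) = (2*q)² = 4*q²)
l(p) = (-1 + p)*(-3 + p)
J(r, U) = 144 + 48*r (J(r, U) = (3 + (-5)² - 4*(-5))*r + 4*6² = (3 + 25 + 20)*r + 4*36 = 48*r + 144 = 144 + 48*r)
J(-9, 12)*16073 = (144 + 48*(-9))*16073 = (144 - 432)*16073 = -288*16073 = -4629024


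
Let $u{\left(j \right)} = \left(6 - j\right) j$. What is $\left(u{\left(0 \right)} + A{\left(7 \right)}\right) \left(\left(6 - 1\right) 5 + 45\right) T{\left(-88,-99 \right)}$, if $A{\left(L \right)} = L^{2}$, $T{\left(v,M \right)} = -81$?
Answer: $-277830$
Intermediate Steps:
$u{\left(j \right)} = j \left(6 - j\right)$
$\left(u{\left(0 \right)} + A{\left(7 \right)}\right) \left(\left(6 - 1\right) 5 + 45\right) T{\left(-88,-99 \right)} = \left(0 \left(6 - 0\right) + 7^{2}\right) \left(\left(6 - 1\right) 5 + 45\right) \left(-81\right) = \left(0 \left(6 + 0\right) + 49\right) \left(5 \cdot 5 + 45\right) \left(-81\right) = \left(0 \cdot 6 + 49\right) \left(25 + 45\right) \left(-81\right) = \left(0 + 49\right) 70 \left(-81\right) = 49 \cdot 70 \left(-81\right) = 3430 \left(-81\right) = -277830$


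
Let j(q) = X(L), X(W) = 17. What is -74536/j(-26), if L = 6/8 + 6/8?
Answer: -74536/17 ≈ -4384.5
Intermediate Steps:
L = 3/2 (L = 6*(⅛) + 6*(⅛) = ¾ + ¾ = 3/2 ≈ 1.5000)
j(q) = 17
-74536/j(-26) = -74536/17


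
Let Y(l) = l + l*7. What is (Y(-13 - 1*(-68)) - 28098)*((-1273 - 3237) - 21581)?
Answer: 721624878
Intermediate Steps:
Y(l) = 8*l (Y(l) = l + 7*l = 8*l)
(Y(-13 - 1*(-68)) - 28098)*((-1273 - 3237) - 21581) = (8*(-13 - 1*(-68)) - 28098)*((-1273 - 3237) - 21581) = (8*(-13 + 68) - 28098)*(-4510 - 21581) = (8*55 - 28098)*(-26091) = (440 - 28098)*(-26091) = -27658*(-26091) = 721624878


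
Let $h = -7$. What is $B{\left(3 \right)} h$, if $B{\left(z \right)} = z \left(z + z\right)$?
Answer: $-126$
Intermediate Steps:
$B{\left(z \right)} = 2 z^{2}$ ($B{\left(z \right)} = z 2 z = 2 z^{2}$)
$B{\left(3 \right)} h = 2 \cdot 3^{2} \left(-7\right) = 2 \cdot 9 \left(-7\right) = 18 \left(-7\right) = -126$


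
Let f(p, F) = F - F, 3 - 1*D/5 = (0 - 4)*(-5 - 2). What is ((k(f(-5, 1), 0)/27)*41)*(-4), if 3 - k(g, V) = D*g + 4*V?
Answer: -164/9 ≈ -18.222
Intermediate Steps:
D = -125 (D = 15 - 5*(0 - 4)*(-5 - 2) = 15 - (-20)*(-7) = 15 - 5*28 = 15 - 140 = -125)
f(p, F) = 0
k(g, V) = 3 - 4*V + 125*g (k(g, V) = 3 - (-125*g + 4*V) = 3 + (-4*V + 125*g) = 3 - 4*V + 125*g)
((k(f(-5, 1), 0)/27)*41)*(-4) = (((3 - 4*0 + 125*0)/27)*41)*(-4) = (((3 + 0 + 0)*(1/27))*41)*(-4) = ((3*(1/27))*41)*(-4) = ((⅑)*41)*(-4) = (41/9)*(-4) = -164/9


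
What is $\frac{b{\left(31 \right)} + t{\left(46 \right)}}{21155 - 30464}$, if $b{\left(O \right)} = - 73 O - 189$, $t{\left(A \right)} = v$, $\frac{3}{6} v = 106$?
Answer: $\frac{2240}{9309} \approx 0.24063$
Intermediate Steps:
$v = 212$ ($v = 2 \cdot 106 = 212$)
$t{\left(A \right)} = 212$
$b{\left(O \right)} = -189 - 73 O$
$\frac{b{\left(31 \right)} + t{\left(46 \right)}}{21155 - 30464} = \frac{\left(-189 - 2263\right) + 212}{21155 - 30464} = \frac{\left(-189 - 2263\right) + 212}{-9309} = \left(-2452 + 212\right) \left(- \frac{1}{9309}\right) = \left(-2240\right) \left(- \frac{1}{9309}\right) = \frac{2240}{9309}$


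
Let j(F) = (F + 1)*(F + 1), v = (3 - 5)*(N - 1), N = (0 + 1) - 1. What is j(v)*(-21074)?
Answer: -189666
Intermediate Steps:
N = 0 (N = 1 - 1 = 0)
v = 2 (v = (3 - 5)*(0 - 1) = -2*(-1) = 2)
j(F) = (1 + F)² (j(F) = (1 + F)*(1 + F) = (1 + F)²)
j(v)*(-21074) = (1 + 2)²*(-21074) = 3²*(-21074) = 9*(-21074) = -189666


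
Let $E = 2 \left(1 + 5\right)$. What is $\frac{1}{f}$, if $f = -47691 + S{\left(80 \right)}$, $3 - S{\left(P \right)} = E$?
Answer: $- \frac{1}{47700} \approx -2.0964 \cdot 10^{-5}$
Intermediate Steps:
$E = 12$ ($E = 2 \cdot 6 = 12$)
$S{\left(P \right)} = -9$ ($S{\left(P \right)} = 3 - 12 = -9$)
$f = -47700$ ($f = -47691 - 9 = -47700$)
$\frac{1}{f} = \frac{1}{-47700} = - \frac{1}{47700}$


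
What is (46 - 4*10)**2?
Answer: 36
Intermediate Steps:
(46 - 4*10)**2 = (46 - 40)**2 = 6**2 = 36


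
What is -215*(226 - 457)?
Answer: 49665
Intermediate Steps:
-215*(226 - 457) = -215*(-231) = 49665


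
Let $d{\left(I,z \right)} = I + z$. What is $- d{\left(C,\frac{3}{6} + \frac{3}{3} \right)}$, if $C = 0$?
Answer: $- \frac{3}{2} \approx -1.5$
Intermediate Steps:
$- d{\left(C,\frac{3}{6} + \frac{3}{3} \right)} = - (0 + \left(\frac{3}{6} + \frac{3}{3}\right)) = - (0 + \left(3 \cdot \frac{1}{6} + 3 \cdot \frac{1}{3}\right)) = - (0 + \left(\frac{1}{2} + 1\right)) = - (0 + \frac{3}{2}) = \left(-1\right) \frac{3}{2} = - \frac{3}{2}$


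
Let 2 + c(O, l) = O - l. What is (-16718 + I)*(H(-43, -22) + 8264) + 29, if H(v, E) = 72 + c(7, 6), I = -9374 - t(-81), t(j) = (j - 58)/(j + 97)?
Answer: -3478470091/16 ≈ -2.1740e+8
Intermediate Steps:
c(O, l) = -2 + O - l (c(O, l) = -2 + (O - l) = -2 + O - l)
t(j) = (-58 + j)/(97 + j)
I = -149845/16 (I = -9374 - (-58 - 81)/(97 - 81) = -9374 - (-139)/16 = -9374 - 1*(-139/16) = -9374 + 139/16 = -149845/16 ≈ -9365.3)
H(v, E) = 71 (H(v, E) = 72 + (-2 + 7 - 1*6) = 72 + (-2 + 7 - 6) = 72 - 1 = 71)
(-16718 + I)*(H(-43, -22) + 8264) + 29 = (-16718 - 149845/16)*(71 + 8264) + 29 = -417333/16*8335 + 29 = -3478470555/16 + 29 = -3478470091/16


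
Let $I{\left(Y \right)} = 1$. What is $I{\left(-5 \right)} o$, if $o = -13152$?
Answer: $-13152$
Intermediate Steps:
$I{\left(-5 \right)} o = 1 \left(-13152\right) = -13152$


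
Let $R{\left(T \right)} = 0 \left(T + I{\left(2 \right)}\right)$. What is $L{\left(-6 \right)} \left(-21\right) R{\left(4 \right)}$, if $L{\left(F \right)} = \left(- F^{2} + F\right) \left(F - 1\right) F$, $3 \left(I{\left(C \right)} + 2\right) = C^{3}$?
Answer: $0$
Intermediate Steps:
$I{\left(C \right)} = -2 + \frac{C^{3}}{3}$
$L{\left(F \right)} = F \left(-1 + F\right) \left(F - F^{2}\right)$ ($L{\left(F \right)} = \left(F - F^{2}\right) \left(-1 + F\right) F = \left(-1 + F\right) \left(F - F^{2}\right) F = F \left(-1 + F\right) \left(F - F^{2}\right)$)
$R{\left(T \right)} = 0$ ($R{\left(T \right)} = 0 \left(T - \left(2 - \frac{2^{3}}{3}\right)\right) = 0 \left(T + \left(-2 + \frac{1}{3} \cdot 8\right)\right) = 0 \left(T + \left(-2 + \frac{8}{3}\right)\right) = 0 \left(T + \frac{2}{3}\right) = 0 \left(\frac{2}{3} + T\right) = 0$)
$L{\left(-6 \right)} \left(-21\right) R{\left(4 \right)} = \left(-6\right)^{2} \left(-1 - \left(-6\right)^{2} + 2 \left(-6\right)\right) \left(-21\right) 0 = 36 \left(-1 - 36 - 12\right) \left(-21\right) 0 = 36 \left(-49\right) \left(-21\right) 0 = \left(-1764\right) \left(-21\right) 0 = 37044 \cdot 0 = 0$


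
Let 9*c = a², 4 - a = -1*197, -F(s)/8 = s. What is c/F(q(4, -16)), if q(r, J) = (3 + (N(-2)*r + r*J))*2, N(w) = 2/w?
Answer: 4489/1040 ≈ 4.3163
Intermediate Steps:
q(r, J) = 6 - 2*r + 2*J*r (q(r, J) = (3 + ((2/(-2))*r + r*J))*2 = (3 + ((2*(-½))*r + J*r))*2 = (3 + (-r + J*r))*2 = (3 - r + J*r)*2 = 6 - 2*r + 2*J*r)
F(s) = -8*s
a = 201 (a = 4 - (-1)*197 = 4 - 1*(-197) = 4 + 197 = 201)
c = 4489 (c = (⅑)*201² = (⅑)*40401 = 4489)
c/F(q(4, -16)) = 4489/((-8*(6 - 2*4 + 2*(-16)*4))) = 4489/((-8*(6 - 8 - 128))) = 4489/((-8*(-130))) = 4489/1040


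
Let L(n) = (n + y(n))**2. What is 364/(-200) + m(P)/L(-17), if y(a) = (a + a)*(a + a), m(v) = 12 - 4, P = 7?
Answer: -118055811/64866050 ≈ -1.8200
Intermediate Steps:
m(v) = 8
y(a) = 4*a**2 (y(a) = (2*a)*(2*a) = 4*a**2)
L(n) = (n + 4*n**2)**2
364/(-200) + m(P)/L(-17) = 364/(-200) + 8/(((-17)**2*(1 + 4*(-17))**2)) = 364*(-1/200) + 8/((289*(1 - 68)**2)) = -91/50 + 8/((289*(-67)**2)) = -91/50 + 8/((289*4489)) = -91/50 + 8/1297321 = -118055811/64866050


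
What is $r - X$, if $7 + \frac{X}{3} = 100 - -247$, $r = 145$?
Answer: $-875$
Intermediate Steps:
$X = 1020$ ($X = -21 + 3 \left(100 - -247\right) = -21 + 3 \left(100 + 247\right) = -21 + 3 \cdot 347 = -21 + 1041 = 1020$)
$r - X = 145 - 1020 = -875$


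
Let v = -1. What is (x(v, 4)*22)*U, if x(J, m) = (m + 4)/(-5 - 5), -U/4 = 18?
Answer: 6336/5 ≈ 1267.2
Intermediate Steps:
U = -72 (U = -4*18 = -72)
x(J, m) = -⅖ - m/10 (x(J, m) = (4 + m)/(-10) = (4 + m)*(-⅒) = -⅖ - m/10)
(x(v, 4)*22)*U = ((-⅖ - ⅒*4)*22)*(-72) = ((-⅖ - ⅖)*22)*(-72) = -⅘*22*(-72) = -88/5*(-72) = 6336/5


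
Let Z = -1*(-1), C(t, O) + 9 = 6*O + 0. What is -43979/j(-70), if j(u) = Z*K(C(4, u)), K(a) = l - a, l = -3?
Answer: -43979/426 ≈ -103.24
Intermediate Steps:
C(t, O) = -9 + 6*O (C(t, O) = -9 + (6*O + 0) = -9 + 6*O)
K(a) = -3 - a
Z = 1
j(u) = 6 - 6*u (j(u) = 1*(-3 - (-9 + 6*u)) = 1*(-3 + (9 - 6*u)) = 1*(6 - 6*u) = 6 - 6*u)
-43979/j(-70) = -43979/(6 - 6*(-70)) = -43979/(6 + 420) = -43979/426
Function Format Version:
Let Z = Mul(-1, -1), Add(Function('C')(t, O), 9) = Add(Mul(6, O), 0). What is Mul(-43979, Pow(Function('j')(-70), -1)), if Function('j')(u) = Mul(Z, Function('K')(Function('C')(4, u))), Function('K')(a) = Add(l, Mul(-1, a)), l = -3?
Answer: Rational(-43979, 426) ≈ -103.24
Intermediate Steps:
Function('C')(t, O) = Add(-9, Mul(6, O)) (Function('C')(t, O) = Add(-9, Add(Mul(6, O), 0)) = Add(-9, Mul(6, O)))
Function('K')(a) = Add(-3, Mul(-1, a))
Z = 1
Function('j')(u) = Add(6, Mul(-6, u)) (Function('j')(u) = Mul(1, Add(-3, Mul(-1, Add(-9, Mul(6, u))))) = Mul(1, Add(-3, Add(9, Mul(-6, u)))) = Mul(1, Add(6, Mul(-6, u))) = Add(6, Mul(-6, u)))
Mul(-43979, Pow(Function('j')(-70), -1)) = Mul(-43979, Pow(Add(6, Mul(-6, -70)), -1)) = Mul(-43979, Pow(Add(6, 420), -1)) = Mul(-43979, Pow(426, -1)) = Mul(-43979, Rational(1, 426)) = Rational(-43979, 426)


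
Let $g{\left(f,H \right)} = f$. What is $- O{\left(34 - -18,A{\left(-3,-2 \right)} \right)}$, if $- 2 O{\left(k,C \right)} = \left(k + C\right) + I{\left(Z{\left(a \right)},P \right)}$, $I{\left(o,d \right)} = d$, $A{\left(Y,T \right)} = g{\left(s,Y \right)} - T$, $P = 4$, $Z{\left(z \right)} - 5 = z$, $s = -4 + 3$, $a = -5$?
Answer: $\frac{57}{2} \approx 28.5$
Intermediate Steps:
$s = -1$
$Z{\left(z \right)} = 5 + z$
$A{\left(Y,T \right)} = -1 - T$
$O{\left(k,C \right)} = -2 - \frac{C}{2} - \frac{k}{2}$ ($O{\left(k,C \right)} = - \frac{\left(k + C\right) + 4}{2} = - \frac{\left(C + k\right) + 4}{2} = - \frac{4 + C + k}{2} = -2 - \frac{C}{2} - \frac{k}{2}$)
$- O{\left(34 - -18,A{\left(-3,-2 \right)} \right)} = - (-2 - \frac{-1 - -2}{2} - \frac{34 - -18}{2}) = - (-2 - \frac{-1 + 2}{2} - \frac{34 + 18}{2}) = - (-2 - \frac{1}{2} - 26) = \left(-1\right) \left(- \frac{57}{2}\right) = \frac{57}{2}$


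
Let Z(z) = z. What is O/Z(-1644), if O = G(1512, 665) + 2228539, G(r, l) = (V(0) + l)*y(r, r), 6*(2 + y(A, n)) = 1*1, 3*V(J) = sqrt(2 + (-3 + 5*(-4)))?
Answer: -13363919/9864 + 11*I*sqrt(21)/29592 ≈ -1354.8 + 0.0017034*I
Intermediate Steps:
V(J) = I*sqrt(21)/3 (V(J) = sqrt(2 + (-3 + 5*(-4)))/3 = sqrt(2 + (-3 - 20))/3 = sqrt(2 - 23)/3 = sqrt(-21)/3 = (I*sqrt(21))/3 = I*sqrt(21)/3)
y(A, n) = -11/6 (y(A, n) = -2 + (1*1)/6 = -2 + (1/6)*1 = -2 + 1/6 = -11/6)
G(r, l) = -11*l/6 - 11*I*sqrt(21)/18 (G(r, l) = (I*sqrt(21)/3 + l)*(-11/6) = (l + I*sqrt(21)/3)*(-11/6) = -11*l/6 - 11*I*sqrt(21)/18)
O = 13363919/6 - 11*I*sqrt(21)/18 (O = (-11/6*665 - 11*I*sqrt(21)/18) + 2228539 = (-7315/6 - 11*I*sqrt(21)/18) + 2228539 = 13363919/6 - 11*I*sqrt(21)/18 ≈ 2.2273e+6 - 2.8005*I)
O/Z(-1644) = (13363919/6 - 11*I*sqrt(21)/18)/(-1644) = (13363919/6 - 11*I*sqrt(21)/18)*(-1/1644) = -13363919/9864 + 11*I*sqrt(21)/29592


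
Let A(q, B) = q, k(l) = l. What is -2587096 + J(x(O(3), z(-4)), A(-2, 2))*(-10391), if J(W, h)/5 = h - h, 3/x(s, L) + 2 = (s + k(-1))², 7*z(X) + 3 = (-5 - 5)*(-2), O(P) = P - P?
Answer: -2587096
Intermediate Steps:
O(P) = 0
z(X) = 17/7 (z(X) = -3/7 + ((-5 - 5)*(-2))/7 = -3/7 + (-10*(-2))/7 = -3/7 + (⅐)*20 = -3/7 + 20/7 = 17/7)
x(s, L) = 3/(-2 + (-1 + s)²) (x(s, L) = 3/(-2 + (s - 1)²) = 3/(-2 + (-1 + s)²))
J(W, h) = 0 (J(W, h) = 5*(h - h) = 5*0 = 0)
-2587096 + J(x(O(3), z(-4)), A(-2, 2))*(-10391) = -2587096 + 0*(-10391) = -2587096 + 0 = -2587096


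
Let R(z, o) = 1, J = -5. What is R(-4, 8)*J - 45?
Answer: -50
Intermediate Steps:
R(-4, 8)*J - 45 = 1*(-5) - 45 = -5 - 45 = -50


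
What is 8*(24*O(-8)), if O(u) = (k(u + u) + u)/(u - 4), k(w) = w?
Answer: 384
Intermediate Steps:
O(u) = 3*u/(-4 + u) (O(u) = ((u + u) + u)/(u - 4) = (2*u + u)/(-4 + u) = (3*u)/(-4 + u) = 3*u/(-4 + u))
8*(24*O(-8)) = 8*(24*(3*(-8)/(-4 - 8))) = 8*(24*(3*(-8)/(-12))) = 8*(24*(3*(-8)*(-1/12))) = 8*(24*2) = 8*48 = 384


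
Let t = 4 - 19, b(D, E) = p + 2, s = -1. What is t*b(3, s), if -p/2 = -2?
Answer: -90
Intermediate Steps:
p = 4 (p = -2*(-2) = 4)
b(D, E) = 6 (b(D, E) = 4 + 2 = 6)
t = -15
t*b(3, s) = -15*6 = -90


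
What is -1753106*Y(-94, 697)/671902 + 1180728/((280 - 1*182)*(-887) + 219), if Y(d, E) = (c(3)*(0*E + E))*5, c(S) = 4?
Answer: -34189754951228/939654947 ≈ -36385.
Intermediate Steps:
Y(d, E) = 20*E (Y(d, E) = (4*(0*E + E))*5 = (4*(0 + E))*5 = (4*E)*5 = 20*E)
-1753106*Y(-94, 697)/671902 + 1180728/((280 - 1*182)*(-887) + 219) = -1753106/(671902/((20*697))) + 1180728/((280 - 1*182)*(-887) + 219) = -1753106/(671902/13940) + 1180728/((280 - 182)*(-887) + 219) = -1753106/(671902*(1/13940)) + 1180728/(98*(-887) + 219) = -1753106/335951/6970 + 1180728/(-86926 + 219) = -1753106*6970/335951 + 1180728/(-86707) = -12219148820/335951 + 1180728*(-1/86707) = -12219148820/335951 - 38088/2797 = -34189754951228/939654947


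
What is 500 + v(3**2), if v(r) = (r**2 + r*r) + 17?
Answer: 679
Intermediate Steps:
v(r) = 17 + 2*r**2 (v(r) = (r**2 + r**2) + 17 = 2*r**2 + 17 = 17 + 2*r**2)
500 + v(3**2) = 500 + (17 + 2*(3**2)**2) = 500 + (17 + 2*9**2) = 500 + (17 + 2*81) = 500 + (17 + 162) = 500 + 179 = 679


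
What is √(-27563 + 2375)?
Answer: 2*I*√6297 ≈ 158.71*I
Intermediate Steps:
√(-27563 + 2375) = √(-25188) = 2*I*√6297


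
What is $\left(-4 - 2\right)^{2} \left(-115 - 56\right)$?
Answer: $-6156$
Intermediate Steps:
$\left(-4 - 2\right)^{2} \left(-115 - 56\right) = \left(-6\right)^{2} \left(-171\right) = 36 \left(-171\right) = -6156$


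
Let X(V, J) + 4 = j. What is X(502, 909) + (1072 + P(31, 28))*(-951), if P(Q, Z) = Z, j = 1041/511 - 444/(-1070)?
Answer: -285988471663/273385 ≈ -1.0461e+6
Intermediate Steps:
j = 670377/273385 (j = 1041*(1/511) - 444*(-1/1070) = 1041/511 + 222/535 = 670377/273385 ≈ 2.4521)
X(V, J) = -423163/273385 (X(V, J) = -4 + 670377/273385 = -423163/273385)
X(502, 909) + (1072 + P(31, 28))*(-951) = -423163/273385 + (1072 + 28)*(-951) = -423163/273385 + 1100*(-951) = -423163/273385 - 1046100 = -285988471663/273385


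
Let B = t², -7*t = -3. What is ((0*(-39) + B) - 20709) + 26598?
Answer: 288570/49 ≈ 5889.2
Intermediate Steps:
t = 3/7 (t = -⅐*(-3) = 3/7 ≈ 0.42857)
B = 9/49 (B = (3/7)² = 9/49 ≈ 0.18367)
((0*(-39) + B) - 20709) + 26598 = ((0*(-39) + 9/49) - 20709) + 26598 = ((0 + 9/49) - 20709) + 26598 = (9/49 - 20709) + 26598 = -1014732/49 + 26598 = 288570/49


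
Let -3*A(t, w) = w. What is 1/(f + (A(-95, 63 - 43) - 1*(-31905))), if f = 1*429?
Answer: 3/96982 ≈ 3.0934e-5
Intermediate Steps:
A(t, w) = -w/3
f = 429
1/(f + (A(-95, 63 - 43) - 1*(-31905))) = 1/(429 + (-(63 - 43)/3 - 1*(-31905))) = 1/(429 + (-1/3*20 + 31905)) = 1/(429 + (-20/3 + 31905)) = 1/(429 + 95695/3) = 1/(96982/3) = 3/96982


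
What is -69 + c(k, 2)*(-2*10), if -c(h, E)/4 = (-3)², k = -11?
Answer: 651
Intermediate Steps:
c(h, E) = -36 (c(h, E) = -4*(-3)² = -4*9 = -36)
-69 + c(k, 2)*(-2*10) = -69 - (-72)*10 = -69 - 36*(-20) = -69 + 720 = 651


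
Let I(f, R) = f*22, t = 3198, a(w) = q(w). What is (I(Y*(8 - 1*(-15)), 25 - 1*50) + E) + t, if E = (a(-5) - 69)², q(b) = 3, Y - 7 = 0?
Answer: 11096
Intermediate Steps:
Y = 7 (Y = 7 + 0 = 7)
a(w) = 3
I(f, R) = 22*f
E = 4356 (E = (3 - 69)² = (-66)² = 4356)
(I(Y*(8 - 1*(-15)), 25 - 1*50) + E) + t = (22*(7*(8 - 1*(-15))) + 4356) + 3198 = (22*(7*(8 + 15)) + 4356) + 3198 = (22*(7*23) + 4356) + 3198 = (22*161 + 4356) + 3198 = (3542 + 4356) + 3198 = 7898 + 3198 = 11096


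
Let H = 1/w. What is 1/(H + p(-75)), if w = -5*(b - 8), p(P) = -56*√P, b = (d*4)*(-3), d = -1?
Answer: 20*I/(-I + 5600*√3) ≈ -2.1259e-7 + 0.002062*I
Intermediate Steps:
b = 12 (b = -1*4*(-3) = -4*(-3) = 12)
w = -20 (w = -5*(12 - 8) = -5*4 = -20)
H = -1/20 (H = 1/(-20) = -1/20 ≈ -0.050000)
1/(H + p(-75)) = 1/(-1/20 - 280*I*√3)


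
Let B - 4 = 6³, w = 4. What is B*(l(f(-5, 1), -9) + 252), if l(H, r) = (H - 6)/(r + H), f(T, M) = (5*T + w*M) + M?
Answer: 1613480/29 ≈ 55637.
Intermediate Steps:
f(T, M) = 5*M + 5*T (f(T, M) = (5*T + 4*M) + M = (4*M + 5*T) + M = 5*M + 5*T)
l(H, r) = (-6 + H)/(H + r)
B = 220 (B = 4 + 6³ = 4 + 216 = 220)
B*(l(f(-5, 1), -9) + 252) = 220*((-6 + (5*1 + 5*(-5)))/((5*1 + 5*(-5)) - 9) + 252) = 220*((-6 + (5 - 25))/((5 - 25) - 9) + 252) = 220*((-6 - 20)/(-20 - 9) + 252) = 220*(-26/(-29) + 252) = 220*(-1/29*(-26) + 252) = 220*(26/29 + 252) = 220*(7334/29) = 1613480/29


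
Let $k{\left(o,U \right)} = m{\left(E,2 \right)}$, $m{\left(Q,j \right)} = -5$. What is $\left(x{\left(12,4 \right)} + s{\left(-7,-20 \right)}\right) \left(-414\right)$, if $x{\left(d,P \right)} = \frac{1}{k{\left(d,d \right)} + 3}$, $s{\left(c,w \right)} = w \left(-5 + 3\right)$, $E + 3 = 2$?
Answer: $-16353$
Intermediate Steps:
$E = -1$ ($E = -3 + 2 = -1$)
$k{\left(o,U \right)} = -5$
$s{\left(c,w \right)} = - 2 w$ ($s{\left(c,w \right)} = w \left(-2\right) = - 2 w$)
$x{\left(d,P \right)} = - \frac{1}{2}$ ($x{\left(d,P \right)} = \frac{1}{-5 + 3} = \frac{1}{-2} = - \frac{1}{2}$)
$\left(x{\left(12,4 \right)} + s{\left(-7,-20 \right)}\right) \left(-414\right) = \left(- \frac{1}{2} - -40\right) \left(-414\right) = \left(- \frac{1}{2} + 40\right) \left(-414\right) = \frac{79}{2} \left(-414\right) = -16353$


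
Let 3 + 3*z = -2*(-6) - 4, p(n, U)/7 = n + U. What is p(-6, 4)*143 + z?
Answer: -6001/3 ≈ -2000.3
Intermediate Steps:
p(n, U) = 7*U + 7*n (p(n, U) = 7*(n + U) = 7*(U + n) = 7*U + 7*n)
z = 5/3 (z = -1 + (-2*(-6) - 4)/3 = -1 + (12 - 4)/3 = -1 + (1/3)*8 = -1 + 8/3 = 5/3 ≈ 1.6667)
p(-6, 4)*143 + z = (7*4 + 7*(-6))*143 + 5/3 = (28 - 42)*143 + 5/3 = -14*143 + 5/3 = -2002 + 5/3 = -6001/3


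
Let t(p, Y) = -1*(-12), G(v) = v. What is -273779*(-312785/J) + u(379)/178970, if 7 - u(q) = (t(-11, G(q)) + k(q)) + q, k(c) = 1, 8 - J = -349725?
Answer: 278652918083679/1138031182 ≈ 2.4486e+5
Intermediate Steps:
J = 349733 (J = 8 - 1*(-349725) = 8 + 349725 = 349733)
t(p, Y) = 12
u(q) = -6 - q (u(q) = 7 - ((12 + 1) + q) = 7 - (13 + q) = 7 + (-13 - q) = -6 - q)
-273779*(-312785/J) + u(379)/178970 = -273779/(349733/(-312785)) + (-6 - 1*379)/178970 = -273779/(349733*(-1/312785)) + (-6 - 379)*(1/178970) = -273779/(-349733/312785) - 385*1/178970 = -273779*(-312785/349733) - 7/3254 = 85633964515/349733 - 7/3254 = 278652918083679/1138031182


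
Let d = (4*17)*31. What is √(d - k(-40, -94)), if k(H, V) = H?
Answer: 2*√537 ≈ 46.346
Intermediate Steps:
d = 2108 (d = 68*31 = 2108)
√(d - k(-40, -94)) = √(2108 - 1*(-40)) = √(2108 + 40) = √2148 = 2*√537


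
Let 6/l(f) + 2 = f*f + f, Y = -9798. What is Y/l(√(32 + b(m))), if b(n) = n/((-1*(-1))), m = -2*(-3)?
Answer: -58788 - 1633*√38 ≈ -68855.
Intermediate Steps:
m = 6
b(n) = n (b(n) = n/1 = n*1 = n)
l(f) = 6/(-2 + f + f²) (l(f) = 6/(-2 + (f*f + f)) = 6/(-2 + (f² + f)) = 6/(-2 + (f + f²)) = 6/(-2 + f + f²))
Y/l(√(32 + b(m))) = -(58788 + 1633*√(32 + 6)) = -(58788 + 1633*√38) = -9798*(6 + √38/6) = -58788 - 1633*√38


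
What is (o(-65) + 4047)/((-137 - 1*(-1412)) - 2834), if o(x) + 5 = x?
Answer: -3977/1559 ≈ -2.5510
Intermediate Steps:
o(x) = -5 + x
(o(-65) + 4047)/((-137 - 1*(-1412)) - 2834) = ((-5 - 65) + 4047)/((-137 - 1*(-1412)) - 2834) = (-70 + 4047)/((-137 + 1412) - 2834) = 3977/(1275 - 2834) = 3977/(-1559) = 3977*(-1/1559) = -3977/1559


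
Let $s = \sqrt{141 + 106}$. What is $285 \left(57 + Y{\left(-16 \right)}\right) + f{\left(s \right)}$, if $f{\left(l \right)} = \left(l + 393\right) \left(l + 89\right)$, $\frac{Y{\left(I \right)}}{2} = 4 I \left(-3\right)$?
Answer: $160909 + 482 \sqrt{247} \approx 1.6848 \cdot 10^{5}$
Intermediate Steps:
$Y{\left(I \right)} = - 24 I$ ($Y{\left(I \right)} = 2 \cdot 4 I \left(-3\right) = 2 \left(- 12 I\right) = - 24 I$)
$s = \sqrt{247} \approx 15.716$
$f{\left(l \right)} = \left(89 + l\right) \left(393 + l\right)$ ($f{\left(l \right)} = \left(393 + l\right) \left(89 + l\right) = \left(89 + l\right) \left(393 + l\right)$)
$285 \left(57 + Y{\left(-16 \right)}\right) + f{\left(s \right)} = 285 \left(57 - -384\right) + \left(34977 + \left(\sqrt{247}\right)^{2} + 482 \sqrt{247}\right) = 285 \left(57 + 384\right) + \left(34977 + 247 + 482 \sqrt{247}\right) = 285 \cdot 441 + \left(35224 + 482 \sqrt{247}\right) = 125685 + \left(35224 + 482 \sqrt{247}\right) = 160909 + 482 \sqrt{247}$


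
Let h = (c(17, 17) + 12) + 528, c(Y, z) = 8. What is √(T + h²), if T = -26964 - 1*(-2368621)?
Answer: √2641961 ≈ 1625.4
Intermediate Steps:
T = 2341657 (T = -26964 + 2368621 = 2341657)
h = 548 (h = (8 + 12) + 528 = 20 + 528 = 548)
√(T + h²) = √(2341657 + 548²) = √(2341657 + 300304) = √2641961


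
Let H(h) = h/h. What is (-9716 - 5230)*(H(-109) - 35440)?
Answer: 529671294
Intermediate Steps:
H(h) = 1
(-9716 - 5230)*(H(-109) - 35440) = (-9716 - 5230)*(1 - 35440) = -14946*(-35439) = 529671294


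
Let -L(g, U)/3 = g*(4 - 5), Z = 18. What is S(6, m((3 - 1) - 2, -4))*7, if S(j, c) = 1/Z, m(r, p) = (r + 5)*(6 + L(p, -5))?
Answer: 7/18 ≈ 0.38889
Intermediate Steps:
L(g, U) = 3*g (L(g, U) = -3*g*(4 - 5) = -3*g*(-1) = -(-3)*g = 3*g)
m(r, p) = (5 + r)*(6 + 3*p) (m(r, p) = (r + 5)*(6 + 3*p) = (5 + r)*(6 + 3*p))
S(j, c) = 1/18
S(6, m((3 - 1) - 2, -4))*7 = (1/18)*7 = 7/18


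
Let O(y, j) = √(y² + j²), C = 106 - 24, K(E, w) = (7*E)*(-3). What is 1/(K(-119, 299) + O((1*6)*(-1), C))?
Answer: 2499/6238241 - 26*√10/6238241 ≈ 0.00038741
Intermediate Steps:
K(E, w) = -21*E
C = 82
O(y, j) = √(j² + y²)
1/(K(-119, 299) + O((1*6)*(-1), C)) = 1/(-21*(-119) + √(82² + ((1*6)*(-1))²)) = 1/(2499 + √(6724 + (6*(-1))²)) = 1/(2499 + √(6724 + (-6)²)) = 1/(2499 + √(6724 + 36)) = 1/(2499 + √6760) = 1/(2499 + 26*√10)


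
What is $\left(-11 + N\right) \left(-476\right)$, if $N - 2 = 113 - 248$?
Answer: $68544$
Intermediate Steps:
$N = -133$ ($N = 2 + \left(113 - 248\right) = 2 - 135 = -133$)
$\left(-11 + N\right) \left(-476\right) = \left(-11 - 133\right) \left(-476\right) = \left(-144\right) \left(-476\right) = 68544$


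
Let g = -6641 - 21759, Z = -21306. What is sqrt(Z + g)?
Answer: I*sqrt(49706) ≈ 222.95*I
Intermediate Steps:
g = -28400
sqrt(Z + g) = sqrt(-21306 - 28400) = sqrt(-49706) = I*sqrt(49706)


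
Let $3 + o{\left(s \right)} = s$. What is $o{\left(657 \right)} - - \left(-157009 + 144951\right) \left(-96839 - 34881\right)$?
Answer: $1588280414$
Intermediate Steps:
$o{\left(s \right)} = -3 + s$
$o{\left(657 \right)} - - \left(-157009 + 144951\right) \left(-96839 - 34881\right) = \left(-3 + 657\right) - - \left(-157009 + 144951\right) \left(-96839 - 34881\right) = 654 - - \left(-12058\right) \left(-131720\right) = 654 - \left(-1\right) 1588279760 = 654 - -1588279760 = 654 + 1588279760 = 1588280414$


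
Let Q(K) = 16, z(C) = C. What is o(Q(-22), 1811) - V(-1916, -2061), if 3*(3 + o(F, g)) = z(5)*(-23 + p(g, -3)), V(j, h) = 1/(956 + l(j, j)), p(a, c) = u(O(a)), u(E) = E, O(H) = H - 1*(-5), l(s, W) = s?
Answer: 955307/320 ≈ 2985.3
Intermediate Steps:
O(H) = 5 + H (O(H) = H + 5 = 5 + H)
p(a, c) = 5 + a
V(j, h) = 1/(956 + j)
o(F, g) = -33 + 5*g/3 (o(F, g) = -3 + (5*(-23 + (5 + g)))/3 = -3 + (5*(-18 + g))/3 = -3 + (-90 + 5*g)/3 = -3 + (-30 + 5*g/3) = -33 + 5*g/3)
o(Q(-22), 1811) - V(-1916, -2061) = (-33 + (5/3)*1811) - 1/(956 - 1916) = (-33 + 9055/3) - 1/(-960) = 8956/3 - 1*(-1/960) = 8956/3 + 1/960 = 955307/320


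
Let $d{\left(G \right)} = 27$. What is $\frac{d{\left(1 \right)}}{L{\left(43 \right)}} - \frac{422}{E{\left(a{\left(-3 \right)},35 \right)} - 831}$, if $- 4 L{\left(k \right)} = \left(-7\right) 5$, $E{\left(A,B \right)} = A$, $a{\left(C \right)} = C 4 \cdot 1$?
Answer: $\frac{105814}{29505} \approx 3.5863$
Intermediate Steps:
$a{\left(C \right)} = 4 C$ ($a{\left(C \right)} = 4 C 1 = 4 C$)
$L{\left(k \right)} = \frac{35}{4}$ ($L{\left(k \right)} = - \frac{\left(-7\right) 5}{4} = \left(- \frac{1}{4}\right) \left(-35\right) = \frac{35}{4}$)
$\frac{d{\left(1 \right)}}{L{\left(43 \right)}} - \frac{422}{E{\left(a{\left(-3 \right)},35 \right)} - 831} = \frac{27}{\frac{35}{4}} - \frac{422}{4 \left(-3\right) - 831} = 27 \cdot \frac{4}{35} - \frac{422}{-12 - 831} = \frac{108}{35} - \frac{422}{-843} = \frac{108}{35} - - \frac{422}{843} = \frac{108}{35} + \frac{422}{843} = \frac{105814}{29505}$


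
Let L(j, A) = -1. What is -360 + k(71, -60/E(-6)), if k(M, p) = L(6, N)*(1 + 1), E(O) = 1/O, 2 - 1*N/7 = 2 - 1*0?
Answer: -362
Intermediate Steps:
N = 0 (N = 14 - 7*(2 - 1*0) = 14 - 7*(2 + 0) = 14 - 7*2 = 14 - 14 = 0)
k(M, p) = -2 (k(M, p) = -(1 + 1) = -1*2 = -2)
-360 + k(71, -60/E(-6)) = -360 - 2 = -362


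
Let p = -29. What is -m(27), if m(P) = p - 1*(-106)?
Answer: -77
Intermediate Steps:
m(P) = 77 (m(P) = -29 - 1*(-106) = -29 + 106 = 77)
-m(27) = -1*77 = -77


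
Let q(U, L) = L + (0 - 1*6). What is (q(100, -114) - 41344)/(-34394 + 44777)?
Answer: -41464/10383 ≈ -3.9935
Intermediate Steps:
q(U, L) = -6 + L (q(U, L) = L + (0 - 6) = L - 6 = -6 + L)
(q(100, -114) - 41344)/(-34394 + 44777) = ((-6 - 114) - 41344)/(-34394 + 44777) = (-120 - 41344)/10383 = -41464*1/10383 = -41464/10383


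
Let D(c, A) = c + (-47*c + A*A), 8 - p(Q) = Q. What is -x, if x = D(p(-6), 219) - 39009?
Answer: -8308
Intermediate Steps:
p(Q) = 8 - Q
D(c, A) = A² - 46*c (D(c, A) = c + (-47*c + A²) = c + (A² - 47*c) = A² - 46*c)
x = 8308 (x = (219² - 46*(8 - 1*(-6))) - 39009 = (47961 - 46*(8 + 6)) - 39009 = (47961 - 46*14) - 39009 = (47961 - 644) - 39009 = 47317 - 39009 = 8308)
-x = -1*8308 = -8308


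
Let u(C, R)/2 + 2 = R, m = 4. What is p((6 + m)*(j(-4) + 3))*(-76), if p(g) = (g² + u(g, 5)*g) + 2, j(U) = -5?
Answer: -21432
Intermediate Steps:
u(C, R) = -4 + 2*R
p(g) = 2 + g² + 6*g (p(g) = (g² + (-4 + 2*5)*g) + 2 = (g² + (-4 + 10)*g) + 2 = (g² + 6*g) + 2 = 2 + g² + 6*g)
p((6 + m)*(j(-4) + 3))*(-76) = (2 + ((6 + 4)*(-5 + 3))² + 6*((6 + 4)*(-5 + 3)))*(-76) = (2 + (10*(-2))² + 6*(10*(-2)))*(-76) = (2 + (-20)² + 6*(-20))*(-76) = (2 + 400 - 120)*(-76) = 282*(-76) = -21432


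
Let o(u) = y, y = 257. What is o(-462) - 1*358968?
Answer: -358711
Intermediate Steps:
o(u) = 257
o(-462) - 1*358968 = 257 - 1*358968 = 257 - 358968 = -358711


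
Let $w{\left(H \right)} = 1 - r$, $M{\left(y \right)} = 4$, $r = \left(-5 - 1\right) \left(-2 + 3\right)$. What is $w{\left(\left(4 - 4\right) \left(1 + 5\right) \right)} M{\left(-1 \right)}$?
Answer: $28$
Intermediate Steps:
$r = -6$ ($r = \left(-6\right) 1 = -6$)
$w{\left(H \right)} = 7$ ($w{\left(H \right)} = 1 - -6 = 1 + 6 = 7$)
$w{\left(\left(4 - 4\right) \left(1 + 5\right) \right)} M{\left(-1 \right)} = 7 \cdot 4 = 28$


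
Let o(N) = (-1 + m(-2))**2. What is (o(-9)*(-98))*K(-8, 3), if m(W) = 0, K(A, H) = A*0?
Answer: 0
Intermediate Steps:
K(A, H) = 0
o(N) = 1 (o(N) = (-1 + 0)**2 = (-1)**2 = 1)
(o(-9)*(-98))*K(-8, 3) = (1*(-98))*0 = -98*0 = 0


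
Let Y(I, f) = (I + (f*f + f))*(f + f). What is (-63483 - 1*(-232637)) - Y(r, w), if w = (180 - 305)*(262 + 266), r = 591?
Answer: 574983366181154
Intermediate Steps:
w = -66000 (w = -125*528 = -66000)
Y(I, f) = 2*f*(I + f + f**2) (Y(I, f) = (I + (f**2 + f))*(2*f) = (I + (f + f**2))*(2*f) = (I + f + f**2)*(2*f) = 2*f*(I + f + f**2))
(-63483 - 1*(-232637)) - Y(r, w) = (-63483 - 1*(-232637)) - 2*(-66000)*(591 - 66000 + (-66000)**2) = (-63483 + 232637) - 2*(-66000)*(591 - 66000 + 4356000000) = 169154 - 2*(-66000)*4355934591 = 169154 - 1*(-574983366012000) = 169154 + 574983366012000 = 574983366181154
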